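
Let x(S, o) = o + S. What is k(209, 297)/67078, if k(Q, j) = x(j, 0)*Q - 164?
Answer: 61909/67078 ≈ 0.92294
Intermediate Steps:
x(S, o) = S + o
k(Q, j) = -164 + Q*j (k(Q, j) = (j + 0)*Q - 164 = j*Q - 164 = Q*j - 164 = -164 + Q*j)
k(209, 297)/67078 = (-164 + 209*297)/67078 = (-164 + 62073)*(1/67078) = 61909*(1/67078) = 61909/67078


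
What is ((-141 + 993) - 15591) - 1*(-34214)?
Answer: 19475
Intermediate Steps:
((-141 + 993) - 15591) - 1*(-34214) = (852 - 15591) + 34214 = -14739 + 34214 = 19475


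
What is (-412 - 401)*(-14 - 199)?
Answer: 173169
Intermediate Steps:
(-412 - 401)*(-14 - 199) = -813*(-213) = 173169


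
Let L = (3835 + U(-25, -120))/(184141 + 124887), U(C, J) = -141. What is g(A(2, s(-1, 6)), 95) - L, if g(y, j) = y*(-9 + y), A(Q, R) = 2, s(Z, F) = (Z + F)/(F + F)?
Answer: -2165043/154514 ≈ -14.012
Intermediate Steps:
s(Z, F) = (F + Z)/(2*F) (s(Z, F) = (F + Z)/((2*F)) = (F + Z)*(1/(2*F)) = (F + Z)/(2*F))
L = 1847/154514 (L = (3835 - 141)/(184141 + 124887) = 3694/309028 = 3694*(1/309028) = 1847/154514 ≈ 0.011954)
g(A(2, s(-1, 6)), 95) - L = 2*(-9 + 2) - 1*1847/154514 = 2*(-7) - 1847/154514 = -14 - 1847/154514 = -2165043/154514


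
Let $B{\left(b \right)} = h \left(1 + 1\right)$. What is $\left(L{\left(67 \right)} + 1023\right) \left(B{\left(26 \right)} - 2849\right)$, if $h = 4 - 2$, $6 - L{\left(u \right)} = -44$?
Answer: $-3052685$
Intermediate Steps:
$L{\left(u \right)} = 50$ ($L{\left(u \right)} = 6 - -44 = 6 + 44 = 50$)
$h = 2$
$B{\left(b \right)} = 4$ ($B{\left(b \right)} = 2 \left(1 + 1\right) = 2 \cdot 2 = 4$)
$\left(L{\left(67 \right)} + 1023\right) \left(B{\left(26 \right)} - 2849\right) = \left(50 + 1023\right) \left(4 - 2849\right) = 1073 \left(4 - 2849\right) = 1073 \left(-2845\right) = -3052685$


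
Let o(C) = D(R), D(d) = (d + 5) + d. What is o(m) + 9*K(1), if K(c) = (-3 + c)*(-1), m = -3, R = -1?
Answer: 21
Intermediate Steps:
D(d) = 5 + 2*d (D(d) = (5 + d) + d = 5 + 2*d)
K(c) = 3 - c
o(C) = 3 (o(C) = 5 + 2*(-1) = 5 - 2 = 3)
o(m) + 9*K(1) = 3 + 9*(3 - 1*1) = 3 + 9*(3 - 1) = 3 + 9*2 = 3 + 18 = 21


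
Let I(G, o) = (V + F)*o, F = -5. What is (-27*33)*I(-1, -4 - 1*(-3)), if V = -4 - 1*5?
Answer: -12474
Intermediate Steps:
V = -9 (V = -4 - 5 = -9)
I(G, o) = -14*o (I(G, o) = (-9 - 5)*o = -14*o)
(-27*33)*I(-1, -4 - 1*(-3)) = (-27*33)*(-14*(-4 - 1*(-3))) = -(-12474)*(-4 + 3) = -(-12474)*(-1) = -891*14 = -12474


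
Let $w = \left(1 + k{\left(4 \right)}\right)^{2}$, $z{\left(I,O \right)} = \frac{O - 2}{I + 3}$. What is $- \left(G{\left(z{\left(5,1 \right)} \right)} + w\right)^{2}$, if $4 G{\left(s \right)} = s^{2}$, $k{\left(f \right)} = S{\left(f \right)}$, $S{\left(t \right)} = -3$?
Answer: $- \frac{1050625}{65536} \approx -16.031$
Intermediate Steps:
$k{\left(f \right)} = -3$
$z{\left(I,O \right)} = \frac{-2 + O}{3 + I}$
$G{\left(s \right)} = \frac{s^{2}}{4}$
$w = 4$ ($w = \left(1 - 3\right)^{2} = \left(-2\right)^{2} = 4$)
$- \left(G{\left(z{\left(5,1 \right)} \right)} + w\right)^{2} = - \left(\frac{\left(\frac{-2 + 1}{3 + 5}\right)^{2}}{4} + 4\right)^{2} = - \left(\frac{\left(\frac{1}{8} \left(-1\right)\right)^{2}}{4} + 4\right)^{2} = - \left(\frac{\left(- \frac{1}{8}\right)^{2}}{4} + 4\right)^{2} = - \left(\frac{1}{4} \cdot \frac{1}{64} + 4\right)^{2} = - \left(\frac{1}{256} + 4\right)^{2} = - \left(\frac{1025}{256}\right)^{2} = \left(-1\right) \frac{1050625}{65536} = - \frac{1050625}{65536}$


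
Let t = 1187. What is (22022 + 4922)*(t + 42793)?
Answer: 1184997120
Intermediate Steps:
(22022 + 4922)*(t + 42793) = (22022 + 4922)*(1187 + 42793) = 26944*43980 = 1184997120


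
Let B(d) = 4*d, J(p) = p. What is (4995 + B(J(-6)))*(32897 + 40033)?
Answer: 362535030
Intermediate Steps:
(4995 + B(J(-6)))*(32897 + 40033) = (4995 + 4*(-6))*(32897 + 40033) = (4995 - 24)*72930 = 4971*72930 = 362535030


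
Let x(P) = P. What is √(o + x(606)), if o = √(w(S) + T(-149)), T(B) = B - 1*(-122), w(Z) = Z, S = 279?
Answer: √(606 + 6*√7) ≈ 24.937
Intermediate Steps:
T(B) = 122 + B (T(B) = B + 122 = 122 + B)
o = 6*√7 (o = √(279 + (122 - 149)) = √(279 - 27) = √252 = 6*√7 ≈ 15.875)
√(o + x(606)) = √(6*√7 + 606) = √(606 + 6*√7)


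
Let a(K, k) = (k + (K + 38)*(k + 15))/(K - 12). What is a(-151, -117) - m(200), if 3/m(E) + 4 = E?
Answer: -2236653/31948 ≈ -70.009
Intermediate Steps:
m(E) = 3/(-4 + E)
a(K, k) = (k + (15 + k)*(38 + K))/(-12 + K) (a(K, k) = (k + (38 + K)*(15 + k))/(-12 + K) = (k + (15 + k)*(38 + K))/(-12 + K))
a(-151, -117) - m(200) = (570 + 15*(-151) + 39*(-117) - 151*(-117))/(-12 - 151) - 3/(-4 + 200) = (570 - 2265 - 4563 + 17667)/(-163) - 3/196 = -1/163*11409 - 3/196 = -11409/163 - 1*3/196 = -11409/163 - 3/196 = -2236653/31948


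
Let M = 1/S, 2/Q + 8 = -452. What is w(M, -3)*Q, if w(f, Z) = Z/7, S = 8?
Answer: 3/1610 ≈ 0.0018634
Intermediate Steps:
Q = -1/230 (Q = 2/(-8 - 452) = 2/(-460) = 2*(-1/460) = -1/230 ≈ -0.0043478)
M = 1/8 ≈ 0.12500
w(f, Z) = Z/7 (w(f, Z) = Z*(1/7) = Z/7)
w(M, -3)*Q = ((1/7)*(-3))*(-1/230) = -3/7*(-1/230) = 3/1610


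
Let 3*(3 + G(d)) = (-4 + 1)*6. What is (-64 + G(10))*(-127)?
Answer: 9271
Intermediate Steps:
G(d) = -9 (G(d) = -3 + ((-4 + 1)*6)/3 = -3 + (-3*6)/3 = -3 + (⅓)*(-18) = -3 - 6 = -9)
(-64 + G(10))*(-127) = (-64 - 9)*(-127) = -73*(-127) = 9271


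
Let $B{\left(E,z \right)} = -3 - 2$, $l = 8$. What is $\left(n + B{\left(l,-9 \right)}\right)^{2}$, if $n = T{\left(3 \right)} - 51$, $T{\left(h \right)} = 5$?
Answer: $2601$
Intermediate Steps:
$B{\left(E,z \right)} = -5$
$n = -46$ ($n = 5 - 51 = -46$)
$\left(n + B{\left(l,-9 \right)}\right)^{2} = \left(-46 - 5\right)^{2} = \left(-51\right)^{2} = 2601$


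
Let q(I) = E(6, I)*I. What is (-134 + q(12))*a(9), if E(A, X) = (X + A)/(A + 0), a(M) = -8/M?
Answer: 784/9 ≈ 87.111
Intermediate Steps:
E(A, X) = (A + X)/A
q(I) = I*(1 + I/6) (q(I) = ((6 + I)/6)*I = (1 + I/6)*I = I*(1 + I/6))
(-134 + q(12))*a(9) = (-134 + (⅙)*12*(6 + 12))*(-8/9) = (-134 + (⅙)*12*18)*(-8*⅑) = (-134 + 36)*(-8/9) = -98*(-8/9) = 784/9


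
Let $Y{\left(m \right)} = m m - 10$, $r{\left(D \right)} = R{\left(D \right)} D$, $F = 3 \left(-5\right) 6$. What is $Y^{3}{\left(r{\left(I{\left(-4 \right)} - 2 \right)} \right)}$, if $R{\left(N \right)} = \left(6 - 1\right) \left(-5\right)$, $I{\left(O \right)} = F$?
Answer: $148035049478586999000$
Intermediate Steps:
$F = -90$ ($F = \left(-15\right) 6 = -90$)
$I{\left(O \right)} = -90$
$R{\left(N \right)} = -25$ ($R{\left(N \right)} = 5 \left(-5\right) = -25$)
$r{\left(D \right)} = - 25 D$
$Y{\left(m \right)} = -10 + m^{2}$ ($Y{\left(m \right)} = m^{2} - 10 = -10 + m^{2}$)
$Y^{3}{\left(r{\left(I{\left(-4 \right)} - 2 \right)} \right)} = \left(-10 + \left(- 25 \left(-90 - 2\right)\right)^{2}\right)^{3} = \left(-10 + \left(\left(-25\right) \left(-92\right)\right)^{2}\right)^{3} = \left(-10 + 2300^{2}\right)^{3} = \left(-10 + 5290000\right)^{3} = 5289990^{3} = 148035049478586999000$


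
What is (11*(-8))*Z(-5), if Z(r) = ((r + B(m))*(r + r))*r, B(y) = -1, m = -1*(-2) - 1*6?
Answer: 26400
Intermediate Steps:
m = -4 (m = 2 - 6 = -4)
Z(r) = 2*r**2*(-1 + r) (Z(r) = ((r - 1)*(r + r))*r = ((-1 + r)*(2*r))*r = (2*r*(-1 + r))*r = 2*r**2*(-1 + r))
(11*(-8))*Z(-5) = (11*(-8))*(2*(-5)**2*(-1 - 5)) = -176*25*(-6) = -88*(-300) = 26400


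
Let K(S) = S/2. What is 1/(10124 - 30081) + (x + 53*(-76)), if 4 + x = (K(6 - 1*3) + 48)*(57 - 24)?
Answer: -95733731/39914 ≈ -2398.5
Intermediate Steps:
K(S) = S/2 (K(S) = S*(½) = S/2)
x = 3259/2 (x = -4 + ((6 - 1*3)/2 + 48)*(57 - 24) = -4 + ((6 - 3)/2 + 48)*33 = -4 + ((½)*3 + 48)*33 = -4 + (3/2 + 48)*33 = -4 + (99/2)*33 = -4 + 3267/2 = 3259/2 ≈ 1629.5)
1/(10124 - 30081) + (x + 53*(-76)) = 1/(10124 - 30081) + (3259/2 + 53*(-76)) = 1/(-19957) + (3259/2 - 4028) = -1/19957 - 4797/2 = -95733731/39914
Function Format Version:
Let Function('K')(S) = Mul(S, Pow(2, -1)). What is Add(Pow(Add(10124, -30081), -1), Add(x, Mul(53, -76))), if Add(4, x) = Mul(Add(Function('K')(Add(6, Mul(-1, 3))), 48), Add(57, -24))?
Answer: Rational(-95733731, 39914) ≈ -2398.5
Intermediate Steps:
Function('K')(S) = Mul(Rational(1, 2), S) (Function('K')(S) = Mul(S, Rational(1, 2)) = Mul(Rational(1, 2), S))
x = Rational(3259, 2) (x = Add(-4, Mul(Add(Mul(Rational(1, 2), Add(6, Mul(-1, 3))), 48), Add(57, -24))) = Add(-4, Mul(Add(Mul(Rational(1, 2), Add(6, -3)), 48), 33)) = Add(-4, Mul(Add(Mul(Rational(1, 2), 3), 48), 33)) = Add(-4, Mul(Add(Rational(3, 2), 48), 33)) = Add(-4, Mul(Rational(99, 2), 33)) = Add(-4, Rational(3267, 2)) = Rational(3259, 2) ≈ 1629.5)
Add(Pow(Add(10124, -30081), -1), Add(x, Mul(53, -76))) = Add(Pow(Add(10124, -30081), -1), Add(Rational(3259, 2), Mul(53, -76))) = Add(Pow(-19957, -1), Add(Rational(3259, 2), -4028)) = Add(Rational(-1, 19957), Rational(-4797, 2)) = Rational(-95733731, 39914)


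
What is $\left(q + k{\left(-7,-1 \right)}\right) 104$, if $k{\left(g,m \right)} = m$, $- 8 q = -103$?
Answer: $1235$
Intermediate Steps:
$q = \frac{103}{8}$ ($q = \left(- \frac{1}{8}\right) \left(-103\right) = \frac{103}{8} \approx 12.875$)
$\left(q + k{\left(-7,-1 \right)}\right) 104 = \left(\frac{103}{8} - 1\right) 104 = \frac{95}{8} \cdot 104 = 1235$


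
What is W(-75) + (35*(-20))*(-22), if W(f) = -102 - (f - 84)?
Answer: 15457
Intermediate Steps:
W(f) = -18 - f (W(f) = -102 - (-84 + f) = -102 + (84 - f) = -18 - f)
W(-75) + (35*(-20))*(-22) = (-18 - 1*(-75)) + (35*(-20))*(-22) = (-18 + 75) - 700*(-22) = 57 + 15400 = 15457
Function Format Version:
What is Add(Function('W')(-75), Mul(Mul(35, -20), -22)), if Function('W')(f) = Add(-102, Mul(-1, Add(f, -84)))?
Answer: 15457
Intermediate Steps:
Function('W')(f) = Add(-18, Mul(-1, f)) (Function('W')(f) = Add(-102, Mul(-1, Add(-84, f))) = Add(-102, Add(84, Mul(-1, f))) = Add(-18, Mul(-1, f)))
Add(Function('W')(-75), Mul(Mul(35, -20), -22)) = Add(Add(-18, Mul(-1, -75)), Mul(Mul(35, -20), -22)) = Add(Add(-18, 75), Mul(-700, -22)) = Add(57, 15400) = 15457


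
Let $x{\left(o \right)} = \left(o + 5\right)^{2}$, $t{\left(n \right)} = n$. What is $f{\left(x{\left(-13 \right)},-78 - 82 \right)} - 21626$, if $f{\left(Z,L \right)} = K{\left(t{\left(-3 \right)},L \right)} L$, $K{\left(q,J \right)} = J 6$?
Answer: $131974$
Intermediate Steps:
$x{\left(o \right)} = \left(5 + o\right)^{2}$
$K{\left(q,J \right)} = 6 J$
$f{\left(Z,L \right)} = 6 L^{2}$ ($f{\left(Z,L \right)} = 6 L L = 6 L^{2}$)
$f{\left(x{\left(-13 \right)},-78 - 82 \right)} - 21626 = 6 \left(-78 - 82\right)^{2} - 21626 = 6 \left(-160\right)^{2} - 21626 = 6 \cdot 25600 - 21626 = 153600 - 21626 = 131974$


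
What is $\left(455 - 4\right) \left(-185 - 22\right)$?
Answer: $-93357$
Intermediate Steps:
$\left(455 - 4\right) \left(-185 - 22\right) = 451 \left(-207\right) = -93357$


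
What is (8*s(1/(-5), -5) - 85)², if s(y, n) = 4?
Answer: 2809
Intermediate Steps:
(8*s(1/(-5), -5) - 85)² = (8*4 - 85)² = (32 - 85)² = (-53)² = 2809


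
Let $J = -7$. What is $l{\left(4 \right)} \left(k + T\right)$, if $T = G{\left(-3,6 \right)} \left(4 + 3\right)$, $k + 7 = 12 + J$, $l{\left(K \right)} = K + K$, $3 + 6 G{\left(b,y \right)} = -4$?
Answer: $- \frac{244}{3} \approx -81.333$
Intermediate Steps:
$G{\left(b,y \right)} = - \frac{7}{6}$ ($G{\left(b,y \right)} = - \frac{1}{2} + \frac{1}{6} \left(-4\right) = - \frac{1}{2} - \frac{2}{3} = - \frac{7}{6}$)
$l{\left(K \right)} = 2 K$
$k = -2$ ($k = -7 + \left(12 - 7\right) = -7 + 5 = -2$)
$T = - \frac{49}{6}$ ($T = - \frac{7 \left(4 + 3\right)}{6} = \left(- \frac{7}{6}\right) 7 = - \frac{49}{6} \approx -8.1667$)
$l{\left(4 \right)} \left(k + T\right) = 2 \cdot 4 \left(-2 - \frac{49}{6}\right) = 8 \left(- \frac{61}{6}\right) = - \frac{244}{3}$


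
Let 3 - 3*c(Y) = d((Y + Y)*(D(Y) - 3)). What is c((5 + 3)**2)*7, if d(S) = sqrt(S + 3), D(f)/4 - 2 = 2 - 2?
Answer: 7 - 7*sqrt(643)/3 ≈ -52.167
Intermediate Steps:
D(f) = 8 (D(f) = 8 + 4*(2 - 2) = 8 + 4*0 = 8 + 0 = 8)
d(S) = sqrt(3 + S)
c(Y) = 1 - sqrt(3 + 10*Y)/3 (c(Y) = 1 - sqrt(3 + (Y + Y)*(8 - 3))/3 = 1 - sqrt(3 + (2*Y)*5)/3 = 1 - sqrt(3 + 10*Y)/3)
c((5 + 3)**2)*7 = (1 - sqrt(3 + 10*(5 + 3)**2)/3)*7 = (1 - sqrt(3 + 10*8**2)/3)*7 = (1 - sqrt(3 + 10*64)/3)*7 = (1 - sqrt(3 + 640)/3)*7 = (1 - sqrt(643)/3)*7 = 7 - 7*sqrt(643)/3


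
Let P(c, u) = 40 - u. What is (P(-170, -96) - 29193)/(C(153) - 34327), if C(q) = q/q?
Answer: 29057/34326 ≈ 0.84650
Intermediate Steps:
C(q) = 1
(P(-170, -96) - 29193)/(C(153) - 34327) = ((40 - 1*(-96)) - 29193)/(1 - 34327) = ((40 + 96) - 29193)/(-34326) = (136 - 29193)*(-1/34326) = -29057*(-1/34326) = 29057/34326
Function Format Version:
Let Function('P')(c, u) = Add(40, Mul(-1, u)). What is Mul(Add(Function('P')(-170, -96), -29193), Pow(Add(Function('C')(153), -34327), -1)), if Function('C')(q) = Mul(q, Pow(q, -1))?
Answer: Rational(29057, 34326) ≈ 0.84650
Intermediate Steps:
Function('C')(q) = 1
Mul(Add(Function('P')(-170, -96), -29193), Pow(Add(Function('C')(153), -34327), -1)) = Mul(Add(Add(40, Mul(-1, -96)), -29193), Pow(Add(1, -34327), -1)) = Mul(Add(Add(40, 96), -29193), Pow(-34326, -1)) = Mul(Add(136, -29193), Rational(-1, 34326)) = Mul(-29057, Rational(-1, 34326)) = Rational(29057, 34326)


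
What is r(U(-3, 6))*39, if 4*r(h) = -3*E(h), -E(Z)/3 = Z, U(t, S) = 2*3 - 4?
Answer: 351/2 ≈ 175.50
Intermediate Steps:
U(t, S) = 2 (U(t, S) = 6 - 4 = 2)
E(Z) = -3*Z
r(h) = 9*h/4 (r(h) = (-(-9)*h)/4 = (9*h)/4 = 9*h/4)
r(U(-3, 6))*39 = ((9/4)*2)*39 = (9/2)*39 = 351/2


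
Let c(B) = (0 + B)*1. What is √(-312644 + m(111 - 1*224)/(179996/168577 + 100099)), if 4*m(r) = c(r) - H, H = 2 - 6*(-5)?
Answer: I*√356102870726142159024659871/33749138238 ≈ 559.15*I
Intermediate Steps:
H = 32 (H = 2 + 30 = 32)
c(B) = B (c(B) = B*1 = B)
m(r) = -8 + r/4 (m(r) = (r - 1*32)/4 = (r - 32)/4 = (-32 + r)/4 = -8 + r/4)
√(-312644 + m(111 - 1*224)/(179996/168577 + 100099)) = √(-312644 + (-8 + (111 - 1*224)/4)/(179996/168577 + 100099)) = √(-312644 + (-8 + (111 - 224)/4)/(179996*(1/168577) + 100099)) = √(-312644 + (-8 + (¼)*(-113))/(179996/168577 + 100099)) = √(-312644 + (-8 - 113/4)/(16874569119/168577)) = √(-312644 - 145/4*168577/16874569119) = √(-312644 - 24443665/67498276476) = √(-21102931175006209/67498276476) = I*√356102870726142159024659871/33749138238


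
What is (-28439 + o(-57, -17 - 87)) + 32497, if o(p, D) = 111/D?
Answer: 421921/104 ≈ 4056.9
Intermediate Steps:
(-28439 + o(-57, -17 - 87)) + 32497 = (-28439 + 111/(-17 - 87)) + 32497 = (-28439 + 111/(-104)) + 32497 = (-28439 + 111*(-1/104)) + 32497 = (-28439 - 111/104) + 32497 = -2957767/104 + 32497 = 421921/104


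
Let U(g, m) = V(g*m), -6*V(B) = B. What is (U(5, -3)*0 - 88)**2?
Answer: 7744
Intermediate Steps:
V(B) = -B/6
U(g, m) = -g*m/6
(U(5, -3)*0 - 88)**2 = (-1/6*5*(-3)*0 - 88)**2 = ((5/2)*0 - 88)**2 = (0 - 88)**2 = (-88)**2 = 7744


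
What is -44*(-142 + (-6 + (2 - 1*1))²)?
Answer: 5148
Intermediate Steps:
-44*(-142 + (-6 + (2 - 1*1))²) = -44*(-142 + (-6 + (2 - 1))²) = -44*(-142 + (-6 + 1)²) = -44*(-142 + (-5)²) = -44*(-142 + 25) = -44*(-117) = 5148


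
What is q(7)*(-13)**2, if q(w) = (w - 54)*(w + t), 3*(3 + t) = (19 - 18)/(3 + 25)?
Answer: -2676791/84 ≈ -31867.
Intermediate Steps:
t = -251/84 (t = -3 + ((19 - 18)/(3 + 25))/3 = -3 + (1/28)/3 = -3 + (1*(1/28))/3 = -3 + (1/3)*(1/28) = -3 + 1/84 = -251/84 ≈ -2.9881)
q(w) = (-54 + w)*(-251/84 + w) (q(w) = (w - 54)*(w - 251/84) = (-54 + w)*(-251/84 + w))
q(7)*(-13)**2 = (2259/14 + 7**2 - 4787/84*7)*(-13)**2 = (2259/14 + 49 - 4787/12)*169 = -15839/84*169 = -2676791/84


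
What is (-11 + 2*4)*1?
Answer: -3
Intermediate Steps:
(-11 + 2*4)*1 = (-11 + 8)*1 = -3*1 = -3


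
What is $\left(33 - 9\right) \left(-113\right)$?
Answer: $-2712$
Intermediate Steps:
$\left(33 - 9\right) \left(-113\right) = 24 \left(-113\right) = -2712$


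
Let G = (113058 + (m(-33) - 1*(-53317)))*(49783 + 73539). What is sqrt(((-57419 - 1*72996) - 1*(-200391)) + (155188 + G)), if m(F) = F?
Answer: 18*sqrt(63314362) ≈ 1.4323e+5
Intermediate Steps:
G = 20513628124 (G = (113058 + (-33 - 1*(-53317)))*(49783 + 73539) = (113058 + (-33 + 53317))*123322 = (113058 + 53284)*123322 = 166342*123322 = 20513628124)
sqrt(((-57419 - 1*72996) - 1*(-200391)) + (155188 + G)) = sqrt(((-57419 - 1*72996) - 1*(-200391)) + (155188 + 20513628124)) = sqrt(((-57419 - 72996) + 200391) + 20513783312) = sqrt((-130415 + 200391) + 20513783312) = sqrt(69976 + 20513783312) = sqrt(20513853288) = 18*sqrt(63314362)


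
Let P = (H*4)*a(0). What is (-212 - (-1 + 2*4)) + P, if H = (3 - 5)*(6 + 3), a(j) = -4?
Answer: 69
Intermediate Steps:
H = -18 (H = -2*9 = -18)
P = 288 (P = -18*4*(-4) = -72*(-4) = 288)
(-212 - (-1 + 2*4)) + P = (-212 - (-1 + 2*4)) + 288 = (-212 - (-1 + 8)) + 288 = (-212 - 1*7) + 288 = (-212 - 7) + 288 = -219 + 288 = 69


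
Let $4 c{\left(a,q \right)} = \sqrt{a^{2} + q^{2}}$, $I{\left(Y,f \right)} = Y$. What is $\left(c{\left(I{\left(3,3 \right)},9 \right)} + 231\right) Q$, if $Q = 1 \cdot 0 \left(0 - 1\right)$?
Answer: $0$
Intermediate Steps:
$c{\left(a,q \right)} = \frac{\sqrt{a^{2} + q^{2}}}{4}$
$Q = 0$ ($Q = 0 \left(-1\right) = 0$)
$\left(c{\left(I{\left(3,3 \right)},9 \right)} + 231\right) Q = \left(\frac{\sqrt{3^{2} + 9^{2}}}{4} + 231\right) 0 = \left(\frac{\sqrt{9 + 81}}{4} + 231\right) 0 = \left(\frac{\sqrt{90}}{4} + 231\right) 0 = \left(\frac{3 \sqrt{10}}{4} + 231\right) 0 = \left(231 + \frac{3 \sqrt{10}}{4}\right) 0 = 0$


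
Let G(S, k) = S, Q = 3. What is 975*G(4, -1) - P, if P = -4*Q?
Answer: 3912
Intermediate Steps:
P = -12 (P = -4*3 = -12)
975*G(4, -1) - P = 975*4 - 1*(-12) = 3900 + 12 = 3912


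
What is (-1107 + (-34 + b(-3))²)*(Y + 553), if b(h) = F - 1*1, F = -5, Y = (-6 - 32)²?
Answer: 984521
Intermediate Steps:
Y = 1444 (Y = (-38)² = 1444)
b(h) = -6 (b(h) = -5 - 1*1 = -5 - 1 = -6)
(-1107 + (-34 + b(-3))²)*(Y + 553) = (-1107 + (-34 - 6)²)*(1444 + 553) = (-1107 + (-40)²)*1997 = (-1107 + 1600)*1997 = 493*1997 = 984521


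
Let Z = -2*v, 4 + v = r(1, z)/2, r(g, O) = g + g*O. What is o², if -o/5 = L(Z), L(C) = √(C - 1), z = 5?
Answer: 25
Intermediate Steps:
r(g, O) = g + O*g
v = -1 (v = -4 + (1*(1 + 5))/2 = -4 + (1*6)*(½) = -4 + 6*(½) = -4 + 3 = -1)
Z = 2 (Z = -2*(-1) = 2)
L(C) = √(-1 + C)
o = -5 (o = -5*√(-1 + 2) = -5*√1 = -5*1 = -5)
o² = (-5)² = 25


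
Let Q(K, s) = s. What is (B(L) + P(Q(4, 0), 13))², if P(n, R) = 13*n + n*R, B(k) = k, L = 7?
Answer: 49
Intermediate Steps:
P(n, R) = 13*n + R*n
(B(L) + P(Q(4, 0), 13))² = (7 + 0*(13 + 13))² = (7 + 0*26)² = (7 + 0)² = 7² = 49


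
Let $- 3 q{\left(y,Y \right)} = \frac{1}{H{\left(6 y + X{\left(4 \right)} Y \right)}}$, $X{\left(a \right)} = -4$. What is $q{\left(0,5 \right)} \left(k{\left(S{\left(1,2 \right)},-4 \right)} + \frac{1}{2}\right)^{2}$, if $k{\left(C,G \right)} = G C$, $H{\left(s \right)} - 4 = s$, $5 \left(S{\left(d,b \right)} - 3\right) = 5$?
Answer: $\frac{961}{192} \approx 5.0052$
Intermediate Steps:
$S{\left(d,b \right)} = 4$ ($S{\left(d,b \right)} = 3 + \frac{1}{5} \cdot 5 = 3 + 1 = 4$)
$H{\left(s \right)} = 4 + s$
$k{\left(C,G \right)} = C G$
$q{\left(y,Y \right)} = - \frac{1}{3 \left(4 - 4 Y + 6 y\right)}$ ($q{\left(y,Y \right)} = - \frac{1}{3 \left(4 - \left(- 6 y + 4 Y\right)\right)} = - \frac{1}{3 \left(4 - 4 Y + 6 y\right)}$)
$q{\left(0,5 \right)} \left(k{\left(S{\left(1,2 \right)},-4 \right)} + \frac{1}{2}\right)^{2} = - \frac{1}{12 - 60 + 18 \cdot 0} \left(4 \left(-4\right) + \frac{1}{2}\right)^{2} = - \frac{1}{12 - 60 + 0} \left(-16 + \frac{1}{2}\right)^{2} = - \frac{1}{-48} \left(- \frac{31}{2}\right)^{2} = \left(-1\right) \left(- \frac{1}{48}\right) \frac{961}{4} = \frac{1}{48} \cdot \frac{961}{4} = \frac{961}{192}$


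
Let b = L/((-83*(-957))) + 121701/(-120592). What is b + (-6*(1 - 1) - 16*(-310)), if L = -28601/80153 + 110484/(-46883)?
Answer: 178499500005142037590991/35995126488542148048 ≈ 4959.0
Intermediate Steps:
L = -10196524735/3757813099 (L = -28601*1/80153 + 110484*(-1/46883) = -28601/80153 - 110484/46883 = -10196524735/3757813099 ≈ -2.7134)
b = -36327378027016727089/35995126488542148048 (b = -10196524735/(3757813099*((-83*(-957)))) + 121701/(-120592) = -10196524735/3757813099/79431 + 121701*(-1/120592) = -10196524735/3757813099*1/79431 - 121701/120592 = -10196524735/298486852266669 - 121701/120592 = -36327378027016727089/35995126488542148048 ≈ -1.0092)
b + (-6*(1 - 1) - 16*(-310)) = -36327378027016727089/35995126488542148048 + (-6*(1 - 1) - 16*(-310)) = -36327378027016727089/35995126488542148048 + (-6*0 + 4960) = -36327378027016727089/35995126488542148048 + (0 + 4960) = -36327378027016727089/35995126488542148048 + 4960 = 178499500005142037590991/35995126488542148048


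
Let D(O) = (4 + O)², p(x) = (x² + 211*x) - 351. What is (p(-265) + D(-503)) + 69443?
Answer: 332403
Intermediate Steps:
p(x) = -351 + x² + 211*x
(p(-265) + D(-503)) + 69443 = ((-351 + (-265)² + 211*(-265)) + (4 - 503)²) + 69443 = ((-351 + 70225 - 55915) + (-499)²) + 69443 = (13959 + 249001) + 69443 = 262960 + 69443 = 332403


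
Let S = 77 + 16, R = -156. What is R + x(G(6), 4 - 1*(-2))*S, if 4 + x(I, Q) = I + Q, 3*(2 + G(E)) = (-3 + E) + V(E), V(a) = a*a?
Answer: 1053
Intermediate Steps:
V(a) = a²
G(E) = -3 + E/3 + E²/3 (G(E) = -2 + ((-3 + E) + E²)/3 = -2 + (-3 + E + E²)/3 = -2 + (-1 + E/3 + E²/3) = -3 + E/3 + E²/3)
x(I, Q) = -4 + I + Q (x(I, Q) = -4 + (I + Q) = -4 + I + Q)
S = 93
R + x(G(6), 4 - 1*(-2))*S = -156 + (-4 + (-3 + (⅓)*6 + (⅓)*6²) + (4 - 1*(-2)))*93 = -156 + (-4 + (-3 + 2 + (⅓)*36) + (4 + 2))*93 = -156 + (-4 + (-3 + 2 + 12) + 6)*93 = -156 + (-4 + 11 + 6)*93 = -156 + 13*93 = -156 + 1209 = 1053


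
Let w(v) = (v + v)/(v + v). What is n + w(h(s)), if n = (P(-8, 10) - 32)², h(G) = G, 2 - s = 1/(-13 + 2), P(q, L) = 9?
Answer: 530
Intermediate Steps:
s = 23/11 (s = 2 - 1/(-13 + 2) = 2 - 1/(-11) = 2 - 1*(-1/11) = 2 + 1/11 = 23/11 ≈ 2.0909)
n = 529 (n = (9 - 32)² = (-23)² = 529)
w(v) = 1 (w(v) = (2*v)/((2*v)) = (2*v)*(1/(2*v)) = 1)
n + w(h(s)) = 529 + 1 = 530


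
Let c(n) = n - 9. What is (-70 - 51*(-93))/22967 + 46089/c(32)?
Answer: 1058633542/528241 ≈ 2004.1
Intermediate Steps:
c(n) = -9 + n
(-70 - 51*(-93))/22967 + 46089/c(32) = (-70 - 51*(-93))/22967 + 46089/(-9 + 32) = (-70 + 4743)*(1/22967) + 46089/23 = 4673*(1/22967) + 46089*(1/23) = 4673/22967 + 46089/23 = 1058633542/528241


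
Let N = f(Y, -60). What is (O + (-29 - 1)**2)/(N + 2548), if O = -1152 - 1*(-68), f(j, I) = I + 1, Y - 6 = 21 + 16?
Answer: -184/2489 ≈ -0.073925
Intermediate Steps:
Y = 43 (Y = 6 + (21 + 16) = 6 + 37 = 43)
f(j, I) = 1 + I
N = -59 (N = 1 - 60 = -59)
O = -1084 (O = -1152 + 68 = -1084)
(O + (-29 - 1)**2)/(N + 2548) = (-1084 + (-29 - 1)**2)/(-59 + 2548) = (-1084 + (-30)**2)/2489 = (-1084 + 900)*(1/2489) = -184*1/2489 = -184/2489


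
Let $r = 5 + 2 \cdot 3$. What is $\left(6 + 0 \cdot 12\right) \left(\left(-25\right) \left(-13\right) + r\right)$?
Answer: $2016$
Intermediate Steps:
$r = 11$ ($r = 5 + 6 = 11$)
$\left(6 + 0 \cdot 12\right) \left(\left(-25\right) \left(-13\right) + r\right) = \left(6 + 0 \cdot 12\right) \left(\left(-25\right) \left(-13\right) + 11\right) = \left(6 + 0\right) \left(325 + 11\right) = 6 \cdot 336 = 2016$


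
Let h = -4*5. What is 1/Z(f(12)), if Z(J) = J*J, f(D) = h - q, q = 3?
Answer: 1/529 ≈ 0.0018904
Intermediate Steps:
h = -20
f(D) = -23 (f(D) = -20 - 1*3 = -20 - 3 = -23)
Z(J) = J²
1/Z(f(12)) = 1/((-23)²) = 1/529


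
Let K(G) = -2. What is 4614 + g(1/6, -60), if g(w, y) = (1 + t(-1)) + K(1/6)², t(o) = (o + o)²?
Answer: 4623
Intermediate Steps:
t(o) = 4*o² (t(o) = (2*o)² = 4*o²)
g(w, y) = 9 (g(w, y) = (1 + 4*(-1)²) + (-2)² = (1 + 4*1) + 4 = (1 + 4) + 4 = 5 + 4 = 9)
4614 + g(1/6, -60) = 4614 + 9 = 4623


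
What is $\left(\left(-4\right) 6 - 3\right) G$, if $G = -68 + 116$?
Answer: $-1296$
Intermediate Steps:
$G = 48$
$\left(\left(-4\right) 6 - 3\right) G = \left(\left(-4\right) 6 - 3\right) 48 = \left(-24 - 3\right) 48 = \left(-27\right) 48 = -1296$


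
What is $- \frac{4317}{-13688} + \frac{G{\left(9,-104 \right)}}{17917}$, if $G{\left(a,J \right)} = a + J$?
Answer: $\frac{4002491}{12907784} \approx 0.31008$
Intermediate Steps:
$G{\left(a,J \right)} = J + a$
$- \frac{4317}{-13688} + \frac{G{\left(9,-104 \right)}}{17917} = - \frac{4317}{-13688} + \frac{-104 + 9}{17917} = \left(-4317\right) \left(- \frac{1}{13688}\right) - \frac{5}{943} = \frac{4317}{13688} - \frac{5}{943} = \frac{4002491}{12907784}$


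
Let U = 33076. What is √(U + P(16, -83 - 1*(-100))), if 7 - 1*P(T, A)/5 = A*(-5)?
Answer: 16*√131 ≈ 183.13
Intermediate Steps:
P(T, A) = 35 + 25*A (P(T, A) = 35 - 5*A*(-5) = 35 - (-25)*A = 35 + 25*A)
√(U + P(16, -83 - 1*(-100))) = √(33076 + (35 + 25*(-83 - 1*(-100)))) = √(33076 + (35 + 25*(-83 + 100))) = √(33076 + (35 + 25*17)) = √(33076 + (35 + 425)) = √(33076 + 460) = √33536 = 16*√131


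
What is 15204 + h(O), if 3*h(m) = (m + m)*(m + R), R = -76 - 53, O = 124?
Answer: 44372/3 ≈ 14791.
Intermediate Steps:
R = -129
h(m) = 2*m*(-129 + m)/3 (h(m) = ((m + m)*(m - 129))/3 = ((2*m)*(-129 + m))/3 = (2*m*(-129 + m))/3 = 2*m*(-129 + m)/3)
15204 + h(O) = 15204 + (⅔)*124*(-129 + 124) = 15204 + (⅔)*124*(-5) = 15204 - 1240/3 = 44372/3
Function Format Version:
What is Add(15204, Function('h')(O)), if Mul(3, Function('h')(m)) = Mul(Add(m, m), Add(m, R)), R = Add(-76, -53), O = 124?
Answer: Rational(44372, 3) ≈ 14791.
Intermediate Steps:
R = -129
Function('h')(m) = Mul(Rational(2, 3), m, Add(-129, m)) (Function('h')(m) = Mul(Rational(1, 3), Mul(Add(m, m), Add(m, -129))) = Mul(Rational(1, 3), Mul(Mul(2, m), Add(-129, m))) = Mul(Rational(1, 3), Mul(2, m, Add(-129, m))) = Mul(Rational(2, 3), m, Add(-129, m)))
Add(15204, Function('h')(O)) = Add(15204, Mul(Rational(2, 3), 124, Add(-129, 124))) = Add(15204, Mul(Rational(2, 3), 124, -5)) = Add(15204, Rational(-1240, 3)) = Rational(44372, 3)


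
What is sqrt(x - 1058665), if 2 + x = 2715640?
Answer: sqrt(1656973) ≈ 1287.2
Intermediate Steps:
x = 2715638 (x = -2 + 2715640 = 2715638)
sqrt(x - 1058665) = sqrt(2715638 - 1058665) = sqrt(1656973)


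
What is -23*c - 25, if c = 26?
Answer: -623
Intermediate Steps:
-23*c - 25 = -23*26 - 25 = -598 - 25 = -623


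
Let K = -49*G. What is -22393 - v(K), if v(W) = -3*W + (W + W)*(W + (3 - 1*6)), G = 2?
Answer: -42483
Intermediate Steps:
K = -98 (K = -49*2 = -98)
v(W) = -3*W + 2*W*(-3 + W) (v(W) = -3*W + (2*W)*(W + (3 - 6)) = -3*W + (2*W)*(W - 3) = -3*W + (2*W)*(-3 + W) = -3*W + 2*W*(-3 + W))
-22393 - v(K) = -22393 - (-98)*(-9 + 2*(-98)) = -22393 - (-98)*(-9 - 196) = -22393 - (-98)*(-205) = -22393 - 1*20090 = -22393 - 20090 = -42483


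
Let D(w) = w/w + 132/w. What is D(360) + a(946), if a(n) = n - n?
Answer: 41/30 ≈ 1.3667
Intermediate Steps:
a(n) = 0
D(w) = 1 + 132/w
D(360) + a(946) = (132 + 360)/360 + 0 = (1/360)*492 + 0 = 41/30 + 0 = 41/30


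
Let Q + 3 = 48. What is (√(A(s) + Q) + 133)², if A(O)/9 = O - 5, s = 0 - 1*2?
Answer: 17671 + 798*I*√2 ≈ 17671.0 + 1128.5*I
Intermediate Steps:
s = -2 (s = 0 - 2 = -2)
Q = 45 (Q = -3 + 48 = 45)
A(O) = -45 + 9*O (A(O) = 9*(O - 5) = 9*(-5 + O) = -45 + 9*O)
(√(A(s) + Q) + 133)² = (√((-45 + 9*(-2)) + 45) + 133)² = (√((-45 - 18) + 45) + 133)² = (√(-63 + 45) + 133)² = (√(-18) + 133)² = (3*I*√2 + 133)² = (133 + 3*I*√2)²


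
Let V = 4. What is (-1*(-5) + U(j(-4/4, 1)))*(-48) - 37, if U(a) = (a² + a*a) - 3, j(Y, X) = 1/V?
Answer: -139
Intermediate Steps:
j(Y, X) = ¼ (j(Y, X) = 1/4 = ¼)
U(a) = -3 + 2*a² (U(a) = (a² + a²) - 3 = 2*a² - 3 = -3 + 2*a²)
(-1*(-5) + U(j(-4/4, 1)))*(-48) - 37 = (-1*(-5) + (-3 + 2*(¼)²))*(-48) - 37 = (5 + (-3 + 2*(1/16)))*(-48) - 37 = (5 + (-3 + ⅛))*(-48) - 37 = (5 - 23/8)*(-48) - 37 = (17/8)*(-48) - 37 = -102 - 37 = -139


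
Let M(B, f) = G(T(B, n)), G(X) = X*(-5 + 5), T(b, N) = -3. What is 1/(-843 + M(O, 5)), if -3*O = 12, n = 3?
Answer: -1/843 ≈ -0.0011862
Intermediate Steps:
O = -4 (O = -1/3*12 = -4)
G(X) = 0 (G(X) = X*0 = 0)
M(B, f) = 0
1/(-843 + M(O, 5)) = 1/(-843 + 0) = 1/(-843) = -1/843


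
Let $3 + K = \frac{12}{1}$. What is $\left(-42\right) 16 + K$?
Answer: $-663$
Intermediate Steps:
$K = 9$ ($K = -3 + \frac{12}{1} = -3 + 12 \cdot 1 = -3 + 12 = 9$)
$\left(-42\right) 16 + K = \left(-42\right) 16 + 9 = -672 + 9 = -663$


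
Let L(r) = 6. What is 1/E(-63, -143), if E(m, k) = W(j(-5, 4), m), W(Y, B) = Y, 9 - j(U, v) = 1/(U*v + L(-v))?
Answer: 14/127 ≈ 0.11024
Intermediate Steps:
j(U, v) = 9 - 1/(6 + U*v) (j(U, v) = 9 - 1/(U*v + 6) = 9 - 1/(6 + U*v))
E(m, k) = 127/14 (E(m, k) = (53 + 9*(-5)*4)/(6 - 5*4) = (53 - 180)/(6 - 20) = -127/(-14) = -1/14*(-127) = 127/14)
1/E(-63, -143) = 1/(127/14) = 14/127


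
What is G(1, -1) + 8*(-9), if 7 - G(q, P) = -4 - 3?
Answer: -58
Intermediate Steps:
G(q, P) = 14 (G(q, P) = 7 - (-4 - 3) = 7 - 1*(-7) = 7 + 7 = 14)
G(1, -1) + 8*(-9) = 14 + 8*(-9) = 14 - 72 = -58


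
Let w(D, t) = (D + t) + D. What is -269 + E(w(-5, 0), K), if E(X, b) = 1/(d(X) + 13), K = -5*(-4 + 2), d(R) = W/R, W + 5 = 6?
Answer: -34691/129 ≈ -268.92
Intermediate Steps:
W = 1 (W = -5 + 6 = 1)
d(R) = 1/R
K = 10 (K = -5*(-2) = 10)
w(D, t) = t + 2*D
E(X, b) = 1/(13 + 1/X) (E(X, b) = 1/(1/X + 13) = 1/(13 + 1/X))
-269 + E(w(-5, 0), K) = -269 + (0 + 2*(-5))/(1 + 13*(0 + 2*(-5))) = -269 + (0 - 10)/(1 + 13*(0 - 10)) = -269 - 10/(1 + 13*(-10)) = -269 - 10/(1 - 130) = -269 - 10/(-129) = -269 - 10*(-1/129) = -269 + 10/129 = -34691/129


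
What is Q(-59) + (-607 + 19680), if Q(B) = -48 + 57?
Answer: 19082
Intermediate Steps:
Q(B) = 9
Q(-59) + (-607 + 19680) = 9 + (-607 + 19680) = 9 + 19073 = 19082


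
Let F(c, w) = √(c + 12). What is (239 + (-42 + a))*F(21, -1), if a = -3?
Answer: 194*√33 ≈ 1114.4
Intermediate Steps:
F(c, w) = √(12 + c)
(239 + (-42 + a))*F(21, -1) = (239 + (-42 - 3))*√(12 + 21) = (239 - 45)*√33 = 194*√33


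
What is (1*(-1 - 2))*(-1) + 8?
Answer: 11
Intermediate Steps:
(1*(-1 - 2))*(-1) + 8 = (1*(-3))*(-1) + 8 = -3*(-1) + 8 = 3 + 8 = 11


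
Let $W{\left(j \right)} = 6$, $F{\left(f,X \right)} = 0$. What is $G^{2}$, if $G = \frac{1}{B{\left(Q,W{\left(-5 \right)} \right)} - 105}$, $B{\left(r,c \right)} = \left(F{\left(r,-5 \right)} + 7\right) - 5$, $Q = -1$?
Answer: $\frac{1}{10609} \approx 9.426 \cdot 10^{-5}$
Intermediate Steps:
$B{\left(r,c \right)} = 2$ ($B{\left(r,c \right)} = \left(0 + 7\right) - 5 = 7 - 5 = 2$)
$G = - \frac{1}{103}$ ($G = \frac{1}{2 - 105} = \frac{1}{-103} = - \frac{1}{103} \approx -0.0097087$)
$G^{2} = \left(- \frac{1}{103}\right)^{2} = \frac{1}{10609}$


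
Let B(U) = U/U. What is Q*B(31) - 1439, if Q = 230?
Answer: -1209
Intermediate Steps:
B(U) = 1
Q*B(31) - 1439 = 230*1 - 1439 = 230 - 1439 = -1209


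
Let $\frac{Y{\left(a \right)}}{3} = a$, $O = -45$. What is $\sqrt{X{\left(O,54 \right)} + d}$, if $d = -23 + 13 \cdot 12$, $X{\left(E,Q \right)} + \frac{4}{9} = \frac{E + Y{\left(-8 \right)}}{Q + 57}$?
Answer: $\frac{\sqrt{1625558}}{111} \approx 11.486$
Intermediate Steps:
$Y{\left(a \right)} = 3 a$
$X{\left(E,Q \right)} = - \frac{4}{9} + \frac{-24 + E}{57 + Q}$ ($X{\left(E,Q \right)} = - \frac{4}{9} + \frac{E + 3 \left(-8\right)}{Q + 57} = - \frac{4}{9} + \frac{E - 24}{57 + Q} = - \frac{4}{9} + \frac{-24 + E}{57 + Q}$)
$d = 133$ ($d = -23 + 156 = 133$)
$\sqrt{X{\left(O,54 \right)} + d} = \sqrt{\frac{-444 - 216 + 9 \left(-45\right)}{9 \left(57 + 54\right)} + 133} = \sqrt{\frac{-444 - 216 - 405}{9 \cdot 111} + 133} = \sqrt{\frac{1}{9} \cdot \frac{1}{111} \left(-1065\right) + 133} = \sqrt{- \frac{355}{333} + 133} = \sqrt{\frac{43934}{333}} = \frac{\sqrt{1625558}}{111}$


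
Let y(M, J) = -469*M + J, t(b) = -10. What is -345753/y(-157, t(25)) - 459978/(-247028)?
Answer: -8590951965/3031157074 ≈ -2.8342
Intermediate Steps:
y(M, J) = J - 469*M
-345753/y(-157, t(25)) - 459978/(-247028) = -345753/(-10 - 469*(-157)) - 459978/(-247028) = -345753/(-10 + 73633) - 459978*(-1/247028) = -345753/73623 + 229989/123514 = -345753*1/73623 + 229989/123514 = -115251/24541 + 229989/123514 = -8590951965/3031157074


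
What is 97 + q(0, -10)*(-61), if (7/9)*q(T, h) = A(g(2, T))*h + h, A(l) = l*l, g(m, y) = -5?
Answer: 143419/7 ≈ 20488.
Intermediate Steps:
A(l) = l²
q(T, h) = 234*h/7 (q(T, h) = 9*((-5)²*h + h)/7 = 9*(25*h + h)/7 = 9*(26*h)/7 = 234*h/7)
97 + q(0, -10)*(-61) = 97 + ((234/7)*(-10))*(-61) = 97 - 2340/7*(-61) = 97 + 142740/7 = 143419/7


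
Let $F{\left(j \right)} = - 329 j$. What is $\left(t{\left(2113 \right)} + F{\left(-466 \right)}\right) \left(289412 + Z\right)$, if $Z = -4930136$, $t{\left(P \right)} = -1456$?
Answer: $-704731065192$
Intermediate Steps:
$\left(t{\left(2113 \right)} + F{\left(-466 \right)}\right) \left(289412 + Z\right) = \left(-1456 - -153314\right) \left(289412 - 4930136\right) = \left(-1456 + 153314\right) \left(-4640724\right) = 151858 \left(-4640724\right) = -704731065192$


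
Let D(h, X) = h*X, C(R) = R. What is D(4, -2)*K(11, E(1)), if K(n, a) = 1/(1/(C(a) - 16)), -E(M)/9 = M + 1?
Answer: 272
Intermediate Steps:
E(M) = -9 - 9*M (E(M) = -9*(M + 1) = -9*(1 + M) = -9 - 9*M)
K(n, a) = -16 + a (K(n, a) = 1/(1/(a - 16)) = 1/(1/(-16 + a)) = -16 + a)
D(h, X) = X*h
D(4, -2)*K(11, E(1)) = (-2*4)*(-16 + (-9 - 9*1)) = -8*(-16 + (-9 - 9)) = -8*(-16 - 18) = -8*(-34) = 272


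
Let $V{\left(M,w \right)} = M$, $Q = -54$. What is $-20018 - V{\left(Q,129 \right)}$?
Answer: $-19964$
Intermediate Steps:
$-20018 - V{\left(Q,129 \right)} = -20018 - -54 = -20018 + 54 = -19964$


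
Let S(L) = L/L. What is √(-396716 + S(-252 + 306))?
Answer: I*√396715 ≈ 629.85*I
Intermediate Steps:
S(L) = 1
√(-396716 + S(-252 + 306)) = √(-396716 + 1) = √(-396715) = I*√396715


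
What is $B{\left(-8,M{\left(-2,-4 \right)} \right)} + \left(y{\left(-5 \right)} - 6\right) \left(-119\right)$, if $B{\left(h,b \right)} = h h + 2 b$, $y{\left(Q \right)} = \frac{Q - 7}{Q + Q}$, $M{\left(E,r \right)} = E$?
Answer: $\frac{3156}{5} \approx 631.2$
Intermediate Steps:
$y{\left(Q \right)} = \frac{-7 + Q}{2 Q}$
$B{\left(h,b \right)} = h^{2} + 2 b$
$B{\left(-8,M{\left(-2,-4 \right)} \right)} + \left(y{\left(-5 \right)} - 6\right) \left(-119\right) = \left(\left(-8\right)^{2} + 2 \left(-2\right)\right) + \left(\frac{-7 - 5}{2 \left(-5\right)} - 6\right) \left(-119\right) = \left(64 - 4\right) + \left(\frac{1}{2} \left(- \frac{1}{5}\right) \left(-12\right) - 6\right) \left(-119\right) = 60 + \left(\frac{6}{5} - 6\right) \left(-119\right) = 60 - - \frac{2856}{5} = 60 + \frac{2856}{5} = \frac{3156}{5}$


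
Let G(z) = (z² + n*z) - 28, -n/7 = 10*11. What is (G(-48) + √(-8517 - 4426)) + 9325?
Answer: 48561 + 43*I*√7 ≈ 48561.0 + 113.77*I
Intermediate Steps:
n = -770 (n = -70*11 = -7*110 = -770)
G(z) = -28 + z² - 770*z (G(z) = (z² - 770*z) - 28 = -28 + z² - 770*z)
(G(-48) + √(-8517 - 4426)) + 9325 = ((-28 + (-48)² - 770*(-48)) + √(-8517 - 4426)) + 9325 = ((-28 + 2304 + 36960) + √(-12943)) + 9325 = (39236 + 43*I*√7) + 9325 = 48561 + 43*I*√7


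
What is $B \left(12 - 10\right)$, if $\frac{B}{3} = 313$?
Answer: $1878$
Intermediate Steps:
$B = 939$ ($B = 3 \cdot 313 = 939$)
$B \left(12 - 10\right) = 939 \left(12 - 10\right) = 939 \cdot 2 = 1878$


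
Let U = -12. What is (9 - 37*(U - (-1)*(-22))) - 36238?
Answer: -34971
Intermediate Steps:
(9 - 37*(U - (-1)*(-22))) - 36238 = (9 - 37*(-12 - (-1)*(-22))) - 36238 = (9 - 37*(-12 - 1*22)) - 36238 = (9 - 37*(-12 - 22)) - 36238 = (9 - 37*(-34)) - 36238 = (9 + 1258) - 36238 = 1267 - 36238 = -34971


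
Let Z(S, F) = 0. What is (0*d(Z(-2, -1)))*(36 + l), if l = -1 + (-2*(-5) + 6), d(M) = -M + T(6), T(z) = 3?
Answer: 0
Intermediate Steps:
d(M) = 3 - M (d(M) = -M + 3 = 3 - M)
l = 15 (l = -1 + (10 + 6) = -1 + 16 = 15)
(0*d(Z(-2, -1)))*(36 + l) = (0*(3 - 1*0))*(36 + 15) = (0*(3 + 0))*51 = (0*3)*51 = 0*51 = 0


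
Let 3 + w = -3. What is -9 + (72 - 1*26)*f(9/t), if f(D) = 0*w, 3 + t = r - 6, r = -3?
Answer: -9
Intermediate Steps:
t = -12 (t = -3 + (-3 - 6) = -3 - 9 = -12)
w = -6 (w = -3 - 3 = -6)
f(D) = 0 (f(D) = 0*(-6) = 0)
-9 + (72 - 1*26)*f(9/t) = -9 + (72 - 1*26)*0 = -9 + (72 - 26)*0 = -9 + 46*0 = -9 + 0 = -9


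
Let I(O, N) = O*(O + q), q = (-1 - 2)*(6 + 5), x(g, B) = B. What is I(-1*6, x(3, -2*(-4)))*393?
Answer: 91962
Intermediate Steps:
q = -33 (q = -3*11 = -33)
I(O, N) = O*(-33 + O) (I(O, N) = O*(O - 33) = O*(-33 + O))
I(-1*6, x(3, -2*(-4)))*393 = ((-1*6)*(-33 - 1*6))*393 = -6*(-33 - 6)*393 = -6*(-39)*393 = 234*393 = 91962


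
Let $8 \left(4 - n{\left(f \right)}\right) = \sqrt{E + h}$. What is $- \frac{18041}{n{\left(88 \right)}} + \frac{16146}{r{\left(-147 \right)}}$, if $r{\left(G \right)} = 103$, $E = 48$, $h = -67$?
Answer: $\frac{2 \left(- 7174556 i + 8073 \sqrt{19}\right)}{103 \left(\sqrt{19} + 32 i\right)} \approx -4271.3 - 603.17 i$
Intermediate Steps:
$n{\left(f \right)} = 4 - \frac{i \sqrt{19}}{8}$ ($n{\left(f \right)} = 4 - \frac{\sqrt{48 - 67}}{8} = 4 - \frac{\sqrt{-19}}{8} = 4 - \frac{i \sqrt{19}}{8}$)
$- \frac{18041}{n{\left(88 \right)}} + \frac{16146}{r{\left(-147 \right)}} = - \frac{18041}{4 - \frac{i \sqrt{19}}{8}} + \frac{16146}{103} = \frac{16146}{103} - \frac{18041}{4 - \frac{i \sqrt{19}}{8}}$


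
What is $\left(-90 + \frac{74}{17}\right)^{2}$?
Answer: $\frac{2119936}{289} \approx 7335.4$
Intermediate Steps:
$\left(-90 + \frac{74}{17}\right)^{2} = \left(- \frac{1456}{17}\right)^{2} = \frac{2119936}{289}$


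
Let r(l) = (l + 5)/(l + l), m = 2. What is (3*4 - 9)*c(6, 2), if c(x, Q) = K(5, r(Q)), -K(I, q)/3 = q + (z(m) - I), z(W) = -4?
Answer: 261/4 ≈ 65.250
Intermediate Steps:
r(l) = (5 + l)/(2*l) (r(l) = (5 + l)/((2*l)) = (5 + l)*(1/(2*l)) = (5 + l)/(2*l))
K(I, q) = 12 - 3*q + 3*I (K(I, q) = -3*(q + (-4 - I)) = -3*(-4 + q - I) = 12 - 3*q + 3*I)
c(x, Q) = 27 - 3*(5 + Q)/(2*Q) (c(x, Q) = 12 - 3*(5 + Q)/(2*Q) + 3*5 = 12 - 3*(5 + Q)/(2*Q) + 15 = 27 - 3*(5 + Q)/(2*Q))
(3*4 - 9)*c(6, 2) = (3*4 - 9)*((3/2)*(-5 + 17*2)/2) = (12 - 9)*((3/2)*(1/2)*(-5 + 34)) = 3*((3/2)*(1/2)*29) = 3*(87/4) = 261/4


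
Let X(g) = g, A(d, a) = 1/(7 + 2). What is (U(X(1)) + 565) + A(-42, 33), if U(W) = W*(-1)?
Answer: 5077/9 ≈ 564.11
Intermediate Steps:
A(d, a) = ⅑ (A(d, a) = 1/9 = ⅑)
U(W) = -W
(U(X(1)) + 565) + A(-42, 33) = (-1*1 + 565) + ⅑ = (-1 + 565) + ⅑ = 564 + ⅑ = 5077/9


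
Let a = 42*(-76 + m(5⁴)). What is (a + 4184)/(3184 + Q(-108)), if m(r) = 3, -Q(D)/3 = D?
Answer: 559/1754 ≈ 0.31870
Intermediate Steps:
Q(D) = -3*D
a = -3066 (a = 42*(-76 + 3) = 42*(-73) = -3066)
(a + 4184)/(3184 + Q(-108)) = (-3066 + 4184)/(3184 - 3*(-108)) = 1118/(3184 + 324) = 1118/3508 = 1118*(1/3508) = 559/1754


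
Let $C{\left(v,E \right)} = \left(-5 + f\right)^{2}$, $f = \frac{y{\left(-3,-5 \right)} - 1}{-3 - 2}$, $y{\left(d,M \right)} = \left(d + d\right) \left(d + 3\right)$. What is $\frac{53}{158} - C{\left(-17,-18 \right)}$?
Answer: $- \frac{89683}{3950} \approx -22.705$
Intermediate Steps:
$y{\left(d,M \right)} = 2 d \left(3 + d\right)$
$f = \frac{1}{5}$ ($f = \frac{2 \left(-3\right) \left(3 - 3\right) - 1}{-3 - 2} = \frac{2 \left(-3\right) 0 - 1}{-5} = \left(0 - 1\right) \left(- \frac{1}{5}\right) = \left(-1\right) \left(- \frac{1}{5}\right) = \frac{1}{5} \approx 0.2$)
$C{\left(v,E \right)} = \frac{576}{25}$ ($C{\left(v,E \right)} = \left(-5 + \frac{1}{5}\right)^{2} = \left(- \frac{24}{5}\right)^{2} = \frac{576}{25}$)
$\frac{53}{158} - C{\left(-17,-18 \right)} = \frac{53}{158} - \frac{576}{25} = - \frac{89683}{3950}$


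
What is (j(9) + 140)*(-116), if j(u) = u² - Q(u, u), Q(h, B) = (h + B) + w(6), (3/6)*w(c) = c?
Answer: -22156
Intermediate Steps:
w(c) = 2*c
Q(h, B) = 12 + B + h (Q(h, B) = (h + B) + 2*6 = (B + h) + 12 = 12 + B + h)
j(u) = -12 + u² - 2*u (j(u) = u² - (12 + u + u) = u² - (12 + 2*u) = u² + (-12 - 2*u) = -12 + u² - 2*u)
(j(9) + 140)*(-116) = ((-12 + 9² - 2*9) + 140)*(-116) = ((-12 + 81 - 18) + 140)*(-116) = (51 + 140)*(-116) = 191*(-116) = -22156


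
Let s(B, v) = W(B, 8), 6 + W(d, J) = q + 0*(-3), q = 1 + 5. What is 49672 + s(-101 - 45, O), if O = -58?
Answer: 49672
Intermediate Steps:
q = 6
W(d, J) = 0 (W(d, J) = -6 + (6 + 0*(-3)) = -6 + (6 + 0) = -6 + 6 = 0)
s(B, v) = 0
49672 + s(-101 - 45, O) = 49672 + 0 = 49672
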